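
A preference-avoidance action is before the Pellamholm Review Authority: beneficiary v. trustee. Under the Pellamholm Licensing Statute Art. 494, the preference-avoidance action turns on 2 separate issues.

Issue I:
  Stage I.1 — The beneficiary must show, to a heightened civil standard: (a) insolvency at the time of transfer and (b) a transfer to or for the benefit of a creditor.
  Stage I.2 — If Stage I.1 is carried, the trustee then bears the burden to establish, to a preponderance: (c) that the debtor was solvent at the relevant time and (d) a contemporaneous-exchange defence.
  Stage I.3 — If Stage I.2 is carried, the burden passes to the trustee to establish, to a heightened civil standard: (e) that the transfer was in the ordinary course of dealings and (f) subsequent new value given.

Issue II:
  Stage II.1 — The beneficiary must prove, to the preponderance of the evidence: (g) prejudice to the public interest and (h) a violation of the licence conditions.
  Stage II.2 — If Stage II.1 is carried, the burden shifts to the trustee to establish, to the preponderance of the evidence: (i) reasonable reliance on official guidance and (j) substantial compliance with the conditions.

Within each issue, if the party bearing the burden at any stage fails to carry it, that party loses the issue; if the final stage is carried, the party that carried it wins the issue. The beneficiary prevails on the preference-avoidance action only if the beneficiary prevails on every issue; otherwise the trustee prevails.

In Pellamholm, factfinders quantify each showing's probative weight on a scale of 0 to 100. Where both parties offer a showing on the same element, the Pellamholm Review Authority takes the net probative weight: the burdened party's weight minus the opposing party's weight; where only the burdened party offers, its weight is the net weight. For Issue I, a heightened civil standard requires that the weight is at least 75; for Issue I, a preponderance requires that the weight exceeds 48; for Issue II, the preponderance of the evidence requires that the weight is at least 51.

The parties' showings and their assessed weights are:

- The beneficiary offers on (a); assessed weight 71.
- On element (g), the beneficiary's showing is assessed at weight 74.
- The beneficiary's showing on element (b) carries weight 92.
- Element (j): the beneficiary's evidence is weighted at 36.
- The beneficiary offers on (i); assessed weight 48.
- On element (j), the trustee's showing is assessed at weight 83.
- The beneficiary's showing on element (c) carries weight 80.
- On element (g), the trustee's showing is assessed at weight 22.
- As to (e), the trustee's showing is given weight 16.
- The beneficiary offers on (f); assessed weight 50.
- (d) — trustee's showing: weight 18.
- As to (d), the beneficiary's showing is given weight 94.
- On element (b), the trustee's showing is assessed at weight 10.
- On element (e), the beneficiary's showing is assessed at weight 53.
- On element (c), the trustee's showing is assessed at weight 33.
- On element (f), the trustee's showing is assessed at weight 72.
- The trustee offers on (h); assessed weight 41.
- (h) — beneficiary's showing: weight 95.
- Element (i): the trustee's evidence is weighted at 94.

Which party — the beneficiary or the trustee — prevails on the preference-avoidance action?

trustee

— Issue I —
At Stage I.1 the beneficiary must meet a heightened civil standard (weight is at least 75): on (a) the weight is 71, < 75, so (a) does not meet the standard; on (b) the weight is 92 less the opposing 10 gives net 82, ≥ 75, so (b) meets the standard.
  Not every element is met, so the beneficiary fails to carry Stage I.1.
The trustee prevails on this issue.
— Issue II —
Stage II.1 — burden on beneficiary; standard: the preponderance of the evidence (weight is at least 51).
    (g): 74 − 22 = 52 ≥ 51 [met]
    (h): 95 − 41 = 54 ≥ 51 [met]
  The beneficiary carries Stage II.1; the trustee now bears the burden.
Stage II.2 — burden on trustee; standard: the preponderance of the evidence (weight is at least 51).
    (i): 94 − 48 = 46 < 51 [not met]
    (j): 83 − 36 = 47 < 51 [not met]
  The trustee does not carry Stage II.2.
The analysis ends at Stage II.2; the beneficiary prevails on this issue.
Per-issue: Issue I → trustee; Issue II → beneficiary. The beneficiary must prevail on every issue; overall, the trustee prevails.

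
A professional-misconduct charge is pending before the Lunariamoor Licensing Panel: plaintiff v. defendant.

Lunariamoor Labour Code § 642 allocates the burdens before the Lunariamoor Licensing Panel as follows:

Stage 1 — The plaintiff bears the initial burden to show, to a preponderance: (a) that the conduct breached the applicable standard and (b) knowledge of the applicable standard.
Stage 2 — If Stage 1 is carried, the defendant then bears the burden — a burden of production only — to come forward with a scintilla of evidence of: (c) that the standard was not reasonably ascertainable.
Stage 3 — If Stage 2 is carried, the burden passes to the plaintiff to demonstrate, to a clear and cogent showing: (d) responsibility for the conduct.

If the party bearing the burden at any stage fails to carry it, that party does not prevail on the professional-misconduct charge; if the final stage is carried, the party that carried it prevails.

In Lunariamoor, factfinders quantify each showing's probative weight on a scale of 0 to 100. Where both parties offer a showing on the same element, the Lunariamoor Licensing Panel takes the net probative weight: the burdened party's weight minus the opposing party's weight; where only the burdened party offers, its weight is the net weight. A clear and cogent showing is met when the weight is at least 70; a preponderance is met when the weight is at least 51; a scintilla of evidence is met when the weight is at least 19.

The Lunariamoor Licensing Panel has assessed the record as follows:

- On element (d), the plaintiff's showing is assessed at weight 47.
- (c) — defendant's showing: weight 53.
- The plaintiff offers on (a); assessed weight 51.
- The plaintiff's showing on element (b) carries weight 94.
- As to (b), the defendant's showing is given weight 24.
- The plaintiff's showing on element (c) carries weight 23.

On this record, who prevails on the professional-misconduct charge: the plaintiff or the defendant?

At Stage 1 the plaintiff must meet a preponderance (weight is at least 51): on (a) the weight is 51, which does reach 51, so (a) meets the standard; on (b) the weight is 94 less the opposing 24 gives net 70, ≥ 51, so (b) meets the standard.
  Stage 1 carried; the burden shifts to the defendant.
At Stage 2 the defendant must meet a scintilla of evidence (weight is at least 19): on (c) the weight is 53 less the opposing 23 gives net 30, which does reach 19, so (c) meets the standard.
  All elements met. The burden passes to the plaintiff.
At Stage 3 the plaintiff must meet a clear and cogent showing (weight is at least 70): on (d) the weight is 47, which does not reach 70, so (d) does not meet the standard.
  The plaintiff does not carry Stage 3.
The defendant prevails.

defendant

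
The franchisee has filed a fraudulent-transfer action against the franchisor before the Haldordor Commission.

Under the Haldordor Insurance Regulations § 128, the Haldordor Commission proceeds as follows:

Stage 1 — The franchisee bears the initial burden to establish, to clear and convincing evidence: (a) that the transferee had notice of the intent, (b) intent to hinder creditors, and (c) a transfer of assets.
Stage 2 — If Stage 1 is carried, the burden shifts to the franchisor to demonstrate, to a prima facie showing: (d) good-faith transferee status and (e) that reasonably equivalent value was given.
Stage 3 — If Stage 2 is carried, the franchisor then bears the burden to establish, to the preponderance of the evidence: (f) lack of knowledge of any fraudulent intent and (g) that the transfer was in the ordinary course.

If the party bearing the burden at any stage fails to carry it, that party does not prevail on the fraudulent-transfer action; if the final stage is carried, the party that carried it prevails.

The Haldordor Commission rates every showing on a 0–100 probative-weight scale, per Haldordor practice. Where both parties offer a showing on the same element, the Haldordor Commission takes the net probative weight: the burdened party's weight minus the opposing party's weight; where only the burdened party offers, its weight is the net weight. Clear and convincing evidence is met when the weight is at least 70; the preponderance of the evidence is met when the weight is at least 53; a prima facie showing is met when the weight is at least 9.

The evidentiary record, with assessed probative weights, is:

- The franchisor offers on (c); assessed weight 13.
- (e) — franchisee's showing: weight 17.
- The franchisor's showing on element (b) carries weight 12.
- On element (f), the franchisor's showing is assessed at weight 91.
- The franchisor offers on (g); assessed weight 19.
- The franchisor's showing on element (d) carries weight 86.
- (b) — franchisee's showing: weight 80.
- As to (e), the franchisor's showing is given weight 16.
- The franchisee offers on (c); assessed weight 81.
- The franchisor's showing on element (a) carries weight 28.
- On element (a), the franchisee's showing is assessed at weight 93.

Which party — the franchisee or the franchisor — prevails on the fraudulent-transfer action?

franchisor

Stage 1 — burden on franchisee; standard: clear and convincing evidence (weight is at least 70).
    (a): 93 − 28 = 65 < 70 [not met]
    (b): 80 − 12 = 68 < 70 [not met]
    (c): 81 − 13 = 68 < 70 [not met]
  The franchisee does not carry Stage 1.
The franchisor prevails.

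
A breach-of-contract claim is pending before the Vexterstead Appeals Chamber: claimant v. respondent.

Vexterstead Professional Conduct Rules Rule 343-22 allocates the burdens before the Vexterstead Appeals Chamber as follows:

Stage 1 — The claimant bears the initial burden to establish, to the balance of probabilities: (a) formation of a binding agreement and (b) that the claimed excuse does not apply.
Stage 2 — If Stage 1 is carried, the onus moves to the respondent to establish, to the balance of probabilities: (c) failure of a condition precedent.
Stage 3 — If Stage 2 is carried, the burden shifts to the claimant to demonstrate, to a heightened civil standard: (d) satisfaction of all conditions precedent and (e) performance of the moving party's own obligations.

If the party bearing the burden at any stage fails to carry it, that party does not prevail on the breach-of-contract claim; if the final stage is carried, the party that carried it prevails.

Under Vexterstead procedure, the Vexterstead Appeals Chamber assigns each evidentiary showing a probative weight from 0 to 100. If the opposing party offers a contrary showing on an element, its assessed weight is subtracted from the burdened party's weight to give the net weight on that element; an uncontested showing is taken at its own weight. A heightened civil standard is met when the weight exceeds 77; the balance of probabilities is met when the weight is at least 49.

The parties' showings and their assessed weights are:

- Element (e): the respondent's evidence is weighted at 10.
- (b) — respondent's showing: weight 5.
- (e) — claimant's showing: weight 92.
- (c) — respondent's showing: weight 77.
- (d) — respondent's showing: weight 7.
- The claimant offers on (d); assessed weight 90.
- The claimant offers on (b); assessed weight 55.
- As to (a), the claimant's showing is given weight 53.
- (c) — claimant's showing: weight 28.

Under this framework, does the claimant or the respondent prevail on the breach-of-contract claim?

Stage 1 (claimant, the balance of probabilities, weight is at least 49): (a) 53 ≥ 49 — meets; (b) net 55−5=50 ≥ 49 — meets.
  Stage 1 is satisfied; the onus moves to the respondent.
Stage 2 (respondent, the balance of probabilities, weight is at least 49): (c) net 77−28=49 ≥ 49 — meets.
  The respondent carries Stage 2; the claimant now bears the burden.
Stage 3 (claimant, a heightened civil standard, weight exceeds 77): (d) net 90−7=83 > 77 — meets; (e) net 92−10=82 > 77 — meets.
  All elements met at the final stage.
Every stage carried; the claimant prevails.

claimant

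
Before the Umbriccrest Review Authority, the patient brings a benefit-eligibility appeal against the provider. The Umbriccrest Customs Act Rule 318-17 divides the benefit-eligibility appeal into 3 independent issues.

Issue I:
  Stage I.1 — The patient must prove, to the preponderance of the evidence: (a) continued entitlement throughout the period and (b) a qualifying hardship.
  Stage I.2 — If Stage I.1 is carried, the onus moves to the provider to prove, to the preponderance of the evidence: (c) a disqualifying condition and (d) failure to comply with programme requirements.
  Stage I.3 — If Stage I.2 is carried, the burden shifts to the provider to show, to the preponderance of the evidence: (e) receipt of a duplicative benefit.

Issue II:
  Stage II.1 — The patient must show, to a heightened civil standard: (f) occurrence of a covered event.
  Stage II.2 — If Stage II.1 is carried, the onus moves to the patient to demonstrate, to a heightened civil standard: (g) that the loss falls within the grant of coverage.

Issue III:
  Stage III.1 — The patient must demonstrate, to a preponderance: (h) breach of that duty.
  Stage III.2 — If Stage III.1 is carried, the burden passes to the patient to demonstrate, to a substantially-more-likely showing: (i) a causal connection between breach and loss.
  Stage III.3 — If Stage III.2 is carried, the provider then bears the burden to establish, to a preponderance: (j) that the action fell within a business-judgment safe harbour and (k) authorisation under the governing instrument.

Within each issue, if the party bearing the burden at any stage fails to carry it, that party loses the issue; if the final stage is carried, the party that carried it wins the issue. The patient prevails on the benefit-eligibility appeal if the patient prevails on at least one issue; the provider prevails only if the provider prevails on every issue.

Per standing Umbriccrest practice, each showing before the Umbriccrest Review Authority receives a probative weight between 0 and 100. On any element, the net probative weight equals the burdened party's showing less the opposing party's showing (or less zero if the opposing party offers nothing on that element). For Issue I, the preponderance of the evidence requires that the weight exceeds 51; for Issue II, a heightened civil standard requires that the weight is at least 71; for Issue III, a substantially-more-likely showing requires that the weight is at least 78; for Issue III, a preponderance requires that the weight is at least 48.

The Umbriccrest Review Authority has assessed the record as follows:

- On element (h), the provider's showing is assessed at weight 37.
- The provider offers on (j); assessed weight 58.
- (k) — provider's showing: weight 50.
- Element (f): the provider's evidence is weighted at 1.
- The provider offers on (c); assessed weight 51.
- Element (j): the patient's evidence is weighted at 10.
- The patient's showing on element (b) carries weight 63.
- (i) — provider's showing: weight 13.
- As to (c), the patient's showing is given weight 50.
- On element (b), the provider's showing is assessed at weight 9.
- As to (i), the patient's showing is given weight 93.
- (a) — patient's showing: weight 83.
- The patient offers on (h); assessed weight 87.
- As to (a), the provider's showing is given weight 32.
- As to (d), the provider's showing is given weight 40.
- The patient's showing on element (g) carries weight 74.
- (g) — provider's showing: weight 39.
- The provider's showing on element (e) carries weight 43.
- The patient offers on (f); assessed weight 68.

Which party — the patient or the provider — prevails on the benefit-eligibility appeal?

provider

— Issue I —
At Stage I.1 the patient must meet the preponderance of the evidence (weight exceeds 51): on (a) the weight is 83 less the opposing 32 gives net 51, which does not exceed 51, so (a) does not meet the standard; on (b) the weight is 63 less the opposing 9 gives net 54, > 51, so (b) meets the standard.
  The patient does not carry Stage I.1.
The provider prevails on this issue.
— Issue II —
Stage II.1 — burden on patient; standard: a heightened civil standard (weight is at least 71).
    (f): 68 − 1 = 67 < 71 [not met]
  Stage II.1 not carried; the patient fails its burden.
So the provider prevails on this issue.
— Issue III —
Stage III.1 — burden on patient; standard: a preponderance (weight is at least 48).
    (h): 87 − 37 = 50 ≥ 48 [met]
  All elements met. The patient retains the burden for Stage III.2.
Stage III.2 — burden on patient; standard: a substantially-more-likely showing (weight is at least 78).
    (i): 93 − 13 = 80 ≥ 78 [met]
  Stage III.2 carried; the burden shifts to the provider.
Stage III.3 — burden on provider; standard: a preponderance (weight is at least 48).
    (j): 58 − 10 = 48 ≥ 48 [met]
    (k): 50 ≥ 48 [met]
  The provider carries the last stage.
Every stage carried; the provider prevails on this issue.
Per-issue: Issue I → provider; Issue II → provider; Issue III → provider. The patient must prevail on at least one issue; overall, the provider prevails.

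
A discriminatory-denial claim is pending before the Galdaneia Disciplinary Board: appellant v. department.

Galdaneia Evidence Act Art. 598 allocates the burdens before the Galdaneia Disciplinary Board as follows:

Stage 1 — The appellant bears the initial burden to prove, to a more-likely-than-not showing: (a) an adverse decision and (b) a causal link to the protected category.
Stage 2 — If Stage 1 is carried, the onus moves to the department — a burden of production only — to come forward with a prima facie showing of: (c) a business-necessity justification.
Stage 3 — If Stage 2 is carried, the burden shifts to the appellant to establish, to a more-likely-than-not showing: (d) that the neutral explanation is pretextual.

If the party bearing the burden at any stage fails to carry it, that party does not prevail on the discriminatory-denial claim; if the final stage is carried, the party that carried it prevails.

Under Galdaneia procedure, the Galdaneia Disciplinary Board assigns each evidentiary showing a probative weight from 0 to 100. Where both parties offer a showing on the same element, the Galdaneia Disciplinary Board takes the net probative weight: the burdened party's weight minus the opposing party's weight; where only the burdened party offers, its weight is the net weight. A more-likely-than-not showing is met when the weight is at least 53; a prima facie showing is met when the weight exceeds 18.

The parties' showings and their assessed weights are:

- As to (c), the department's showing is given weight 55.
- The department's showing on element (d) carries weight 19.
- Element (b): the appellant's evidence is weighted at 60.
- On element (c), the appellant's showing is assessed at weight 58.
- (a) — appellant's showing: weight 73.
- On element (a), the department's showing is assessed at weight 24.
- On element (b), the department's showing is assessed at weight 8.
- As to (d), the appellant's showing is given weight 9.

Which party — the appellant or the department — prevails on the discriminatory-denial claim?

Stage 1 (appellant, a more-likely-than-not showing, weight is at least 53): (a) net 73−24=49 < 53 — fails; (b) net 60−8=52 < 53 — fails.
  Stage 1 not carried; the appellant fails its burden.
The analysis ends at Stage 1; the department prevails.

department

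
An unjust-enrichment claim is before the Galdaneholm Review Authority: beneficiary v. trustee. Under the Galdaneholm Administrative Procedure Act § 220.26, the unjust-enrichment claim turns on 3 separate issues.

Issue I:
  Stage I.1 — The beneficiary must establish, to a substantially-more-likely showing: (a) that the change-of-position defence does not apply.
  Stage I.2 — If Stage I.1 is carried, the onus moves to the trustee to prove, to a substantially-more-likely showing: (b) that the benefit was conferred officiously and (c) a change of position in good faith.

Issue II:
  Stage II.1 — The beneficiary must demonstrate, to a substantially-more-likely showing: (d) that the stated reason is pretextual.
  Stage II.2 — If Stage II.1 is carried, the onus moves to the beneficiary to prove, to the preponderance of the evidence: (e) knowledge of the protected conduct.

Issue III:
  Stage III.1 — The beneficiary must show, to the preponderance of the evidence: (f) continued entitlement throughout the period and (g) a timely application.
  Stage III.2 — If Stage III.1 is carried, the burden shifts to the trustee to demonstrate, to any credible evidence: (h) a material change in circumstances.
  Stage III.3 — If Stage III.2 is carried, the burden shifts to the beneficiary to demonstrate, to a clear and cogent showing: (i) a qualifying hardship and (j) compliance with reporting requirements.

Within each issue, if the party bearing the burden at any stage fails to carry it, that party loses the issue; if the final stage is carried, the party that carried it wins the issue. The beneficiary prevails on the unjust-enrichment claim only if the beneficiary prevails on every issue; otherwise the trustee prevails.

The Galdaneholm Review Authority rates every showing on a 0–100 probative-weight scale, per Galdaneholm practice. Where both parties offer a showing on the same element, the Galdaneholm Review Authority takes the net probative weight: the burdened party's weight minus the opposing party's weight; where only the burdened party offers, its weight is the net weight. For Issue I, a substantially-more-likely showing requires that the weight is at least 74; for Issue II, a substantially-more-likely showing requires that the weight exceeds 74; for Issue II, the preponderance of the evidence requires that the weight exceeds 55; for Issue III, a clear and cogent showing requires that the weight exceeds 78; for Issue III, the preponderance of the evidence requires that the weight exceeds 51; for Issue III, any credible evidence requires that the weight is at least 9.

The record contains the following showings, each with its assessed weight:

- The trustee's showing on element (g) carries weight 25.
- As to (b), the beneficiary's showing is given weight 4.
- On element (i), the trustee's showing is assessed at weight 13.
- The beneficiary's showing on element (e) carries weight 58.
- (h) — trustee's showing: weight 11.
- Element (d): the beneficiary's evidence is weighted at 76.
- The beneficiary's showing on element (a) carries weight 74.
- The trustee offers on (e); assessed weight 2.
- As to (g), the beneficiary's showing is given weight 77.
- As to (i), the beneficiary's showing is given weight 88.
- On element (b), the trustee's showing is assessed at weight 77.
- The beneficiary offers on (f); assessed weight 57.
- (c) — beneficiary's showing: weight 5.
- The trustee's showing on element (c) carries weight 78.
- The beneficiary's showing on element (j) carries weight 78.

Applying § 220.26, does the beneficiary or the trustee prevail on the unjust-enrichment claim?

trustee

— Issue I —
Stage I.1 — burden on beneficiary; standard: a substantially-more-likely showing (weight is at least 74).
    (a): 74 ≥ 74 [met]
  Stage I.1 carried; the burden shifts to the trustee.
Stage I.2 — burden on trustee; standard: a substantially-more-likely showing (weight is at least 74).
    (b): 77 − 4 = 73 < 74 [not met]
    (c): 78 − 5 = 73 < 74 [not met]
  Stage I.2 not carried; the trustee fails its burden.
So the beneficiary prevails on this issue.
— Issue II —
Stage II.1 (beneficiary, a substantially-more-likely showing, weight exceeds 74): (d) 76 > 74 — meets.
  Stage II.1 is satisfied; the beneficiary continues to bear the burden.
Stage II.2 (beneficiary, the preponderance of the evidence, weight exceeds 55): (e) net 58−2=56 > 55 — meets.
  All elements met at the final stage.
With every stage satisfied, the beneficiary prevails on this issue.
— Issue III —
Stage III.1 — burden on beneficiary; standard: the preponderance of the evidence (weight exceeds 51).
    (f): 57 > 51 [met]
    (g): 77 − 25 = 52 > 51 [met]
  Stage III.1 is satisfied; the onus moves to the trustee.
Stage III.2 — burden on trustee; standard: any credible evidence (weight is at least 9).
    (h): 11 ≥ 9 [met]
  The trustee carries Stage III.2; the beneficiary now bears the burden.
Stage III.3 — burden on beneficiary; standard: a clear and cogent showing (weight exceeds 78).
    (i): 88 − 13 = 75 ≤ 78 [not met]
    (j): 78 ≤ 78 [not met]
  Stage III.3 not carried; the beneficiary fails its burden.
The analysis ends at Stage III.3; the trustee prevails on this issue.
Per-issue: Issue I → beneficiary; Issue II → beneficiary; Issue III → trustee. The beneficiary must prevail on every issue; overall, the trustee prevails.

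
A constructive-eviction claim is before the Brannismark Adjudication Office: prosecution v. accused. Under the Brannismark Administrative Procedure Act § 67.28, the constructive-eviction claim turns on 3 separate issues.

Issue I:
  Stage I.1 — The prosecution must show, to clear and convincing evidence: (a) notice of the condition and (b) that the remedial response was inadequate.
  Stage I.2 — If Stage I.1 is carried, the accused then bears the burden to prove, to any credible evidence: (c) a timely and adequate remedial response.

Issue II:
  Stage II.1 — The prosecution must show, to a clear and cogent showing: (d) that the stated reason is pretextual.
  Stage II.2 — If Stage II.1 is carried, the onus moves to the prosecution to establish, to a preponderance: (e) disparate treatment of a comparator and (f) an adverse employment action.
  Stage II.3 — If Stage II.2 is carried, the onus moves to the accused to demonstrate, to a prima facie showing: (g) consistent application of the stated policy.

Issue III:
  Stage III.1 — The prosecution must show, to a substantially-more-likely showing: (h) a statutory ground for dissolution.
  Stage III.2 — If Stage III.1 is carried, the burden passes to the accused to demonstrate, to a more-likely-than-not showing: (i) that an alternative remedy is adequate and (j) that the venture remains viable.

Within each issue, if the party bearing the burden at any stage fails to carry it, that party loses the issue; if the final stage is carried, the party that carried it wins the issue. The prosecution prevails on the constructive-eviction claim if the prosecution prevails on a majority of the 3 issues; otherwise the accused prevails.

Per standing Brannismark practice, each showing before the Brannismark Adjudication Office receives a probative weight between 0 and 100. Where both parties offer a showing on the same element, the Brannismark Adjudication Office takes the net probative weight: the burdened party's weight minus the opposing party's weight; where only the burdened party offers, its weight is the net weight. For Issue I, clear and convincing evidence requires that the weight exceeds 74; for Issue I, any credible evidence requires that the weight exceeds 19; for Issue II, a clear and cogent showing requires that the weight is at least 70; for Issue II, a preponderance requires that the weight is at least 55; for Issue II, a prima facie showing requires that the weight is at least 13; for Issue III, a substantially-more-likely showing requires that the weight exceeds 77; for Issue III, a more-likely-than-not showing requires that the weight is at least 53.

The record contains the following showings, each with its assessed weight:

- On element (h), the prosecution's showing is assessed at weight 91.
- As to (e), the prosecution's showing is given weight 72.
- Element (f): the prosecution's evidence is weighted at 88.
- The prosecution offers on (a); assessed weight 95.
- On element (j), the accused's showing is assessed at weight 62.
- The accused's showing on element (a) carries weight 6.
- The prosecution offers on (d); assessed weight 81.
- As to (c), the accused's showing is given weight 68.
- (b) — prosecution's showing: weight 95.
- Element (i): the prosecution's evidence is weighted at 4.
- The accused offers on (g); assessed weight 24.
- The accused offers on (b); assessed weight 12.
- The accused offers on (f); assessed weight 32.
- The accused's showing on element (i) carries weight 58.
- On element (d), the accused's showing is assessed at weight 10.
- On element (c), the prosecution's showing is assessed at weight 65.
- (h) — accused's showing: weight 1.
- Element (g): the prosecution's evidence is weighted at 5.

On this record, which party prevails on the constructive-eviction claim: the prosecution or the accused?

accused

— Issue I —
At Stage I.1 the prosecution must meet clear and convincing evidence (weight exceeds 74): on (a) the weight is 95 less the opposing 6 gives net 89, which does exceed 74, so (a) meets the standard; on (b) the weight is 95 less the opposing 12 gives net 83, which does exceed 74, so (b) meets the standard.
  Stage I.1 is satisfied; the onus moves to the accused.
At Stage I.2 the accused must meet any credible evidence (weight exceeds 19): on (c) the weight is 68 less the opposing 65 gives net 3, which does not exceed 19, so (c) does not meet the standard.
  Stage I.2 not carried; the accused fails its burden.
The analysis ends at Stage I.2; the prosecution prevails on this issue.
— Issue II —
Stage II.1 (prosecution, a clear and cogent showing, weight is at least 70): (d) net 81−10=71 ≥ 70 — meets.
  All elements met. The prosecution retains the burden for Stage II.2.
Stage II.2 (prosecution, a preponderance, weight is at least 55): (e) 72 ≥ 55 — meets; (f) net 88−32=56 ≥ 55 — meets.
  Stage II.2 carried; the burden shifts to the accused.
Stage II.3 (accused, a prima facie showing, weight is at least 13): (g) net 24−5=19 ≥ 13 — meets.
  Stage II.3 carried; the final stage is satisfied.
Every stage carried; the accused prevails on this issue.
— Issue III —
Stage III.1 (prosecution, a substantially-more-likely showing, weight exceeds 77): (h) net 91−1=90 > 77 — meets.
  The prosecution carries Stage III.1; the accused now bears the burden.
Stage III.2 (accused, a more-likely-than-not showing, weight is at least 53): (i) net 58−4=54 ≥ 53 — meets; (j) 62 ≥ 53 — meets.
  Stage III.2 carried; the final stage is satisfied.
All stages carried — the accused prevails on this issue.
Per-issue: Issue I → prosecution; Issue II → accused; Issue III → accused. The prosecution must prevail on a majority of issues; overall, the accused prevails.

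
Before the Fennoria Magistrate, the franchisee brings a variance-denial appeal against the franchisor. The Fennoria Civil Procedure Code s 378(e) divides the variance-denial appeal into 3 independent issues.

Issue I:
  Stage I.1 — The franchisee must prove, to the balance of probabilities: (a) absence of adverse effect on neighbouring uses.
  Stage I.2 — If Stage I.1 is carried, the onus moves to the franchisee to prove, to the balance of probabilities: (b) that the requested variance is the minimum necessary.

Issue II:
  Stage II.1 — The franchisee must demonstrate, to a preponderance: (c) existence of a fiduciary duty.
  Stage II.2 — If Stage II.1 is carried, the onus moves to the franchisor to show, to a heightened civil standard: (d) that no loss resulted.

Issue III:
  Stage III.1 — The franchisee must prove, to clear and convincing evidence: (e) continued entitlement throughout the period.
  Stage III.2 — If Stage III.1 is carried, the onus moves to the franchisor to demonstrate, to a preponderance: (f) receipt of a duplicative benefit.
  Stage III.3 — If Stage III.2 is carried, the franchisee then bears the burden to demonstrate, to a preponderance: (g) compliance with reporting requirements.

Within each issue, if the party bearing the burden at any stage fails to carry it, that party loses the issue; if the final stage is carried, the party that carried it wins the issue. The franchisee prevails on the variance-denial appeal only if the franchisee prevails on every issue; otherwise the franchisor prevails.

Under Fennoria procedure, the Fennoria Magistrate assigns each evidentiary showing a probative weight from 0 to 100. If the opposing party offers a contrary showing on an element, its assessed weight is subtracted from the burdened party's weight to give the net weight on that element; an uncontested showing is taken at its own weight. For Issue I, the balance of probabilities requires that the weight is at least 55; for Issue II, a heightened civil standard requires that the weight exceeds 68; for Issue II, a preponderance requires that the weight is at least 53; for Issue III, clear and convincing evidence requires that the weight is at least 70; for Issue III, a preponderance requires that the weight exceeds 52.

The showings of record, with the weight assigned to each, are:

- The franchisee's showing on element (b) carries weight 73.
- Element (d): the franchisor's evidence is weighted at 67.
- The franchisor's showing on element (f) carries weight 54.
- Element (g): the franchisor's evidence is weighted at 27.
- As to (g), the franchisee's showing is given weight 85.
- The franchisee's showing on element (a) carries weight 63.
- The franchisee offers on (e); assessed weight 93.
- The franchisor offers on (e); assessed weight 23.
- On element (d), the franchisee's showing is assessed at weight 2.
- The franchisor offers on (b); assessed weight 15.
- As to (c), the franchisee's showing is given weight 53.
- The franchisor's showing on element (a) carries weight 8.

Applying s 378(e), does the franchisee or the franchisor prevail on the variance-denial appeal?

franchisee

— Issue I —
At Stage I.1 the franchisee must meet the balance of probabilities (weight is at least 55): on (a) the weight is 63 less the opposing 8 gives net 55, ≥ 55, so (a) meets the standard.
  Stage I.1 carried; the burden remains with the franchisee.
At Stage I.2 the franchisee must meet the balance of probabilities (weight is at least 55): on (b) the weight is 73 less the opposing 15 gives net 58, which does reach 55, so (b) meets the standard.
  Stage I.2 carried; the final stage is satisfied.
All stages carried — the franchisee prevails on this issue.
— Issue II —
Stage II.1 — burden on franchisee; standard: a preponderance (weight is at least 53).
    (c): 53 ≥ 53 [met]
  The franchisee carries Stage II.1; the franchisor now bears the burden.
Stage II.2 — burden on franchisor; standard: a heightened civil standard (weight exceeds 68).
    (d): 67 − 2 = 65 ≤ 68 [not met]
  Stage II.2 not carried; the franchisor fails its burden.
The franchisee prevails on this issue.
— Issue III —
Stage III.1 (franchisee, clear and convincing evidence, weight is at least 70): (e) net 93−23=70 ≥ 70 — meets.
  Stage III.1 is satisfied; the onus moves to the franchisor.
Stage III.2 (franchisor, a preponderance, weight exceeds 52): (f) 54 > 52 — meets.
  Stage III.2 carried; the burden shifts to the franchisee.
Stage III.3 (franchisee, a preponderance, weight exceeds 52): (g) net 85−27=58 > 52 — meets.
  Stage III.3 carried; the final stage is satisfied.
With every stage satisfied, the franchisee prevails on this issue.
Per-issue: Issue I → franchisee; Issue II → franchisee; Issue III → franchisee. The franchisee must prevail on every issue; overall, the franchisee prevails.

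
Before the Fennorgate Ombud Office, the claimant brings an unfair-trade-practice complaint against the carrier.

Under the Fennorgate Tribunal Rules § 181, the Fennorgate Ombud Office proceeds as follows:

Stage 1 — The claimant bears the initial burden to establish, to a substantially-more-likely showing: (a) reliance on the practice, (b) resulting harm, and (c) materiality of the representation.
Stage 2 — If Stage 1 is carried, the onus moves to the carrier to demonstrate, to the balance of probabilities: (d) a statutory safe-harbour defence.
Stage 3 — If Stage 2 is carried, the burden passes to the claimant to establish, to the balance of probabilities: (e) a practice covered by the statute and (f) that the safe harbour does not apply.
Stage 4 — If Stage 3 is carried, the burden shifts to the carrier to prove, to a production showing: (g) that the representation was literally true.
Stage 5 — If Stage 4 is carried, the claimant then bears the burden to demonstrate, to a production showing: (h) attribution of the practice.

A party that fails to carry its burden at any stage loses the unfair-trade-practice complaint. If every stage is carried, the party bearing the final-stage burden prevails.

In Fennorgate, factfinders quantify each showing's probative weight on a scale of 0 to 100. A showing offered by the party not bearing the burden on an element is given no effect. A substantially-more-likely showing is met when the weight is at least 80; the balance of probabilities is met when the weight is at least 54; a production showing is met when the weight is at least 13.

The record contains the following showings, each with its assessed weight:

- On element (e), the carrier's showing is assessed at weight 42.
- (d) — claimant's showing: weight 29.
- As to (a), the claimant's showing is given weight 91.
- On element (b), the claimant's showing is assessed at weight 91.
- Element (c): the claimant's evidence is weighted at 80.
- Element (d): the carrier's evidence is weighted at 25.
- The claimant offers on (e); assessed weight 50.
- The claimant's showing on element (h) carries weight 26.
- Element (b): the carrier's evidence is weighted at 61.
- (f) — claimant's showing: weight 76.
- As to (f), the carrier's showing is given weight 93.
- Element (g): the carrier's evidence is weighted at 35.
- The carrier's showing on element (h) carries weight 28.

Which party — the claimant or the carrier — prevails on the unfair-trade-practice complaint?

claimant

Stage 1 (claimant, a substantially-more-likely showing, weight is at least 80): (a) 91 ≥ 80 — meets; (b) 91 (carrier's 61 disregarded) ≥ 80 — meets; (c) 80 ≥ 80 — meets.
  The claimant carries Stage 1; the carrier now bears the burden.
Stage 2 (carrier, the balance of probabilities, weight is at least 54): (d) 25 (claimant's 29 disregarded) < 54 — fails.
  The carrier does not carry Stage 2.
So the claimant prevails.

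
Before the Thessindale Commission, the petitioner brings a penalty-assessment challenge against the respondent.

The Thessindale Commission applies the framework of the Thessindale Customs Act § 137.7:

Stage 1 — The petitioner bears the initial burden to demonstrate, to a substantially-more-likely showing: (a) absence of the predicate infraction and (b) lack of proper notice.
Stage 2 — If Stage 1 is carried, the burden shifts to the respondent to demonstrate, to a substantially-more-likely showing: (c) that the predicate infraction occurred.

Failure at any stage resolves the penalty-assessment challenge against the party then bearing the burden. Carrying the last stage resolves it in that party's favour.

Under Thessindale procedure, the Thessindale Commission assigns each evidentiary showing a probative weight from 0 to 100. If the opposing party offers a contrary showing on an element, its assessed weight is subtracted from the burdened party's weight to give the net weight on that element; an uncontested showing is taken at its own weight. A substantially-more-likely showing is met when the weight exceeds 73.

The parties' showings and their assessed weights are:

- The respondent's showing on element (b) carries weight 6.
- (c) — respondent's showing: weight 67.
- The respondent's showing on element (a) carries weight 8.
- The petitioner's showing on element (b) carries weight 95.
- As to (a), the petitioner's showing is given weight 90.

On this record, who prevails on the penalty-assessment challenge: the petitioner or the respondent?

Stage 1 — burden on petitioner; standard: a substantially-more-likely showing (weight exceeds 73).
    (a): 90 − 8 = 82 > 73 [met]
    (b): 95 − 6 = 89 > 73 [met]
  The petitioner carries Stage 1; the respondent now bears the burden.
Stage 2 — burden on respondent; standard: a substantially-more-likely showing (weight exceeds 73).
    (c): 67 ≤ 73 [not met]
  Stage 2 not carried; the respondent fails its burden.
The analysis ends at Stage 2; the petitioner prevails.

petitioner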